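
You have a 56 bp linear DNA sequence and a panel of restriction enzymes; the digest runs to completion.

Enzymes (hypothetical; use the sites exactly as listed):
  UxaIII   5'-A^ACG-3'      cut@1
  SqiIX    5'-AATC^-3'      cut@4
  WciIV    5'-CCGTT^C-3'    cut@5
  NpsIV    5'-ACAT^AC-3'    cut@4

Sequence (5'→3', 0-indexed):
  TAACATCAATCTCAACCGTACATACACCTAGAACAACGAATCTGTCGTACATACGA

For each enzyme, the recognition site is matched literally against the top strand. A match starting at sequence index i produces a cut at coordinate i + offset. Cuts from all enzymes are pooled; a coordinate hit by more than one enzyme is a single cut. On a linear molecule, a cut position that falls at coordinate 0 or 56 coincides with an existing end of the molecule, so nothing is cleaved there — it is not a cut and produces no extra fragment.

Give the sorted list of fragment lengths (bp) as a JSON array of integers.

Scan for sites:
  UxaIII AACG/1: at [34] ⇒ [35]
  SqiIX AATC/4: at [7, 38] ⇒ [11, 42]
  WciIV (CCGTTC, off=5): no sites
  NpsIV ACATAC/4: at [19, 48] ⇒ [23, 52]

All cut coordinates (distinct, sorted): [11, 23, 35, 42, 52]

Fragment lengths:
  [0,11): 11 bp
  [11,23): 12 bp
  [23,35): 12 bp
  [35,42): 7 bp
  [42,52): 10 bp
  [52,56): 4 bp

[4,7,10,11,12,12]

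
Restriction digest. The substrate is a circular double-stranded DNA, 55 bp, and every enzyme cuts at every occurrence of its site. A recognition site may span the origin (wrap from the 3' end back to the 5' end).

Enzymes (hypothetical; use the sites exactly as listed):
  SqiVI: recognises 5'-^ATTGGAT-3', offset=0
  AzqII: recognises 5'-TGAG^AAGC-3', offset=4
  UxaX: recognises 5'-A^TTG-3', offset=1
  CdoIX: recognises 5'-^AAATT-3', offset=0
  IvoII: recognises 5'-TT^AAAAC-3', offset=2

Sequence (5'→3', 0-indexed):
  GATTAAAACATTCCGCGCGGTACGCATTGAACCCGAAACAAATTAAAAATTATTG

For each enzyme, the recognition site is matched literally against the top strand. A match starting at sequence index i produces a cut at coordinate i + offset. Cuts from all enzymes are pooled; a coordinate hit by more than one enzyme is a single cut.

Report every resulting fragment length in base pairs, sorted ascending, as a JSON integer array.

[1,5,7,7,13,22]

Site scan:
  SqiVI ATTGGAT/0: at [51] ⇒ [51]
  AzqII (TGAGAAGC, off=4): no sites
  UxaX ATTG/1: at [25, 51] ⇒ [26, 52]
  CdoIX AAATT/0: at [39, 46] ⇒ [39, 46]
  IvoII TTAAAAC/2: at [2] ⇒ [4]

All cut coordinates (distinct, sorted): [4, 26, 39, 46, 51, 52]

Fragment lengths:
  4→26: 22 bp
  26→39: 13 bp
  39→46: 7 bp
  46→51: 5 bp
  51→52: 1 bp
  52→4 (wrap): 55-52+4 = 7 bp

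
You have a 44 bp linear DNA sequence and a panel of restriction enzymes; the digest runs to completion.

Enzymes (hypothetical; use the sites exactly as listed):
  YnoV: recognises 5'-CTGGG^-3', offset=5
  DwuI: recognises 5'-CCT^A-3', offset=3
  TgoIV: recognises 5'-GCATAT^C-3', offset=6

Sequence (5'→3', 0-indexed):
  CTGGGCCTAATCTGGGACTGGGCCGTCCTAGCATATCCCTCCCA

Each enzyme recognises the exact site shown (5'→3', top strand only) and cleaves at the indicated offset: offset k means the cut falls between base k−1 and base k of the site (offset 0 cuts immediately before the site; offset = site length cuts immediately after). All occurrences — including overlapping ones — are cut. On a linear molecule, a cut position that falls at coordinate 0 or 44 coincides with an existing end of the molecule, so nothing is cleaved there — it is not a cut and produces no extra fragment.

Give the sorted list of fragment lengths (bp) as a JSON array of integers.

[3,5,6,7,7,8,8]

Scan for sites:
  YnoV (CTGGG, off=5): starts [0, 11, 17] → cuts [5, 16, 22]
  DwuI (CCTA, off=3): starts [5, 26] → cuts [8, 29]
  TgoIV (GCATATC, off=6): starts [30] → cuts [36]

All cut coordinates (distinct, sorted): [5, 8, 16, 22, 29, 36]

Fragment lengths:
  [0,5): 5 bp
  [5,8): 3 bp
  [8,16): 8 bp
  [16,22): 6 bp
  [22,29): 7 bp
  [29,36): 7 bp
  [36,44): 8 bp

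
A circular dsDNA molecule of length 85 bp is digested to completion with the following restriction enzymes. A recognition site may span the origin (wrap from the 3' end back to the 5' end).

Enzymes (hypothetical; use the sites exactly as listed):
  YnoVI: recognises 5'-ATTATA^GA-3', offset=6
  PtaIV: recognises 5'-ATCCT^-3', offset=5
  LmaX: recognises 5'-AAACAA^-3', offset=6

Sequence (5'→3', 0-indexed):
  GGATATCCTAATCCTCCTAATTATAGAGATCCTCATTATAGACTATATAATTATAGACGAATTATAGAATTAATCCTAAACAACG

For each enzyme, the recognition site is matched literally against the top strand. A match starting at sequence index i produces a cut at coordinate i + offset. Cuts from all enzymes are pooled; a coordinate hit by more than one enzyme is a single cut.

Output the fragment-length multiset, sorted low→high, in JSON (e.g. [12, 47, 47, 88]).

Scan for sites:
  YnoVI ATTATAGA/6: at [19, 34, 49, 60] ⇒ [25, 40, 55, 66]
  PtaIV ATCCT/5: at [4, 10, 28, 72] ⇒ [9, 15, 33, 77]
  LmaX AAACAA/6: at [77] ⇒ [83]

All cut coordinates (distinct, sorted): [9, 15, 25, 33, 40, 55, 66, 77, 83]

Fragments:
  9→15: 6 bp
  15→25: 10 bp
  25→33: 8 bp
  33→40: 7 bp
  40→55: 15 bp
  55→66: 11 bp
  66→77: 11 bp
  77→83: 6 bp
  83→9 (wrap): 85-83+9 = 11 bp

[6,6,7,8,10,11,11,11,15]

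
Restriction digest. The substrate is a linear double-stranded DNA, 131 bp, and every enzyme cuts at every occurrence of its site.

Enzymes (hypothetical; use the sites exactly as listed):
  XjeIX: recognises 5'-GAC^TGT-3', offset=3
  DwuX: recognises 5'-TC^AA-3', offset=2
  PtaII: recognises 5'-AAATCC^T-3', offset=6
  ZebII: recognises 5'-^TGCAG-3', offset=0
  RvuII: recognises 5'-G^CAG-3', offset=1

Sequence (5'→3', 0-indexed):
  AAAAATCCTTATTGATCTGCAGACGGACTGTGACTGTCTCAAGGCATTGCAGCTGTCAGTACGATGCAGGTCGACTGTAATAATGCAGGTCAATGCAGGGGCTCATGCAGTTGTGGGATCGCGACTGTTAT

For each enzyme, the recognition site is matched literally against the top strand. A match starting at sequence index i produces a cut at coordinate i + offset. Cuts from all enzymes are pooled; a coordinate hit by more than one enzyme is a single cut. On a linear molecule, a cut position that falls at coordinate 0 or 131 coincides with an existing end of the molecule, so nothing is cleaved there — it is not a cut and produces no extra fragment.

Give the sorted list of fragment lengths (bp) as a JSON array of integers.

[2,2,2,2,2,2,2,6,6,6,6,7,8,8,9,9,9,10,15,18]

Site scan:
  XjeIX (GACTGT, off=3): starts [25, 31, 72, 122] → cuts [28, 34, 75, 125]
  DwuX (TCAA, off=2): starts [38, 89] → cuts [40, 91]
  PtaII (AAATCCT, off=6): starts [2] → cuts [8]
  ZebII (TGCAG, off=0): starts [17, 47, 64, 83, 93, 105] → cuts [17, 47, 64, 83, 93, 105]
  RvuII (GCAG, off=1): starts [18, 48, 65, 84, 94, 106] → cuts [19, 49, 66, 85, 95, 107]

Pooled cuts: [8, 17, 19, 28, 34, 40, 47, 49, 64, 66, 75, 83, 85, 91, 93, 95, 105, 107, 125]

Fragment lengths:
  [0,8): 8 bp
  [8,17): 9 bp
  [17,19): 2 bp
  [19,28): 9 bp
  [28,34): 6 bp
  [34,40): 6 bp
  [40,47): 7 bp
  [47,49): 2 bp
  [49,64): 15 bp
  [64,66): 2 bp
  [66,75): 9 bp
  [75,83): 8 bp
  [83,85): 2 bp
  [85,91): 6 bp
  [91,93): 2 bp
  [93,95): 2 bp
  [95,105): 10 bp
  [105,107): 2 bp
  [107,125): 18 bp
  [125,131): 6 bp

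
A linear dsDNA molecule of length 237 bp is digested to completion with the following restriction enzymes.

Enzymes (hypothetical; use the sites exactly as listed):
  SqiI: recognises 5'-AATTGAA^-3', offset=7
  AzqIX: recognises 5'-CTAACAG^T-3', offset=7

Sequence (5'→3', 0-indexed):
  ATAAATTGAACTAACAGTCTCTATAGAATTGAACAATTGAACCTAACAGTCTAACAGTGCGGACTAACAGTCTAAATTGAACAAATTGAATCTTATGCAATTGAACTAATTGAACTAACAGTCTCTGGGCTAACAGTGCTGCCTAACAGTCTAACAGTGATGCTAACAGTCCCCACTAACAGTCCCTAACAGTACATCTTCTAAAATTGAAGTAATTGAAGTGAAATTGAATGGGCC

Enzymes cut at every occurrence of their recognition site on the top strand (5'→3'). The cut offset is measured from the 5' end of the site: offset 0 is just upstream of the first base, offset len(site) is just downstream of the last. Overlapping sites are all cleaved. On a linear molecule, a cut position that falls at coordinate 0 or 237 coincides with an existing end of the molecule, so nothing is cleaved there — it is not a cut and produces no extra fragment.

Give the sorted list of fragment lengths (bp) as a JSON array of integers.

[6,7,7,8,8,8,8,9,9,9,10,10,11,11,12,13,13,13,15,15,16,19]

Site scan:
  SqiI AATTGAA/7: at [3, 26, 34, 74, 83, 98, 107, 204, 213, 224] ⇒ [10, 33, 41, 81, 90, 105, 114, 211, 220, 231]
  AzqIX CTAACAGT/7: at [10, 42, 50, 63, 114, 129, 142, 150, 162, 175, 185] ⇒ [17, 49, 57, 70, 121, 136, 149, 157, 169, 182, 192]

All cut coordinates (distinct, sorted): [10, 17, 33, 41, 49, 57, 70, 81, 90, 105, 114, 121, 136, 149, 157, 169, 182, 192, 211, 220, 231]

Fragments:
  [0,10): 10 bp
  [10,17): 7 bp
  [17,33): 16 bp
  [33,41): 8 bp
  [41,49): 8 bp
  [49,57): 8 bp
  [57,70): 13 bp
  [70,81): 11 bp
  [81,90): 9 bp
  [90,105): 15 bp
  [105,114): 9 bp
  [114,121): 7 bp
  [121,136): 15 bp
  [136,149): 13 bp
  [149,157): 8 bp
  [157,169): 12 bp
  [169,182): 13 bp
  [182,192): 10 bp
  [192,211): 19 bp
  [211,220): 9 bp
  [220,231): 11 bp
  [231,237): 6 bp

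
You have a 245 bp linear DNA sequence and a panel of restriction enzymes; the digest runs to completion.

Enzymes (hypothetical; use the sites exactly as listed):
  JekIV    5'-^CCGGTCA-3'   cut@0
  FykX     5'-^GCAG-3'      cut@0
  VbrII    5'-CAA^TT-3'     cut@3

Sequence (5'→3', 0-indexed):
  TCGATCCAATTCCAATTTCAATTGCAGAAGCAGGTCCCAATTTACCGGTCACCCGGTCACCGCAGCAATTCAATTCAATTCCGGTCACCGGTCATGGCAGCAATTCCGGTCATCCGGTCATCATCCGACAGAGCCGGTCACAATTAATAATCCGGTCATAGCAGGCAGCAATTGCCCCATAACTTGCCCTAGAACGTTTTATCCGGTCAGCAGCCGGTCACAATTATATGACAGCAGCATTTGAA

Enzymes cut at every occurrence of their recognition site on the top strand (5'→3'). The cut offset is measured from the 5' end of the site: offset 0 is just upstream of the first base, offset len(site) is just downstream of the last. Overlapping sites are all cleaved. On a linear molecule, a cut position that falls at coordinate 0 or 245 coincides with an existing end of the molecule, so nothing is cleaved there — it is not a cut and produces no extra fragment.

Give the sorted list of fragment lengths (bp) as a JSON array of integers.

[2,2,2,4,4,4,5,5,6,6,6,7,7,7,7,7,8,8,8,9,9,9,9,10,10,10,11,12,20,31]

Scan for sites:
  JekIV CCGGTCA/0: at [44, 52, 80, 87, 105, 113, 133, 151, 202, 213] ⇒ [44, 52, 80, 87, 105, 113, 133, 151, 202, 213]
  FykX GCAG/0: at [23, 29, 61, 96, 160, 164, 209, 233] ⇒ [23, 29, 61, 96, 160, 164, 209, 233]
  VbrII CAATT/3: at [6, 12, 18, 37, 65, 70, 75, 100, 140, 168, 220] ⇒ [9, 15, 21, 40, 68, 73, 78, 103, 143, 171, 223]

Pooled cuts: [9, 15, 21, 23, 29, 40, 44, 52, 61, 68, 73, 78, 80, 87, 96, 103, 105, 113, 133, 143, 151, 160, 164, 171, 202, 209, 213, 223, 233]

Fragments:
  [0,9): 9 bp
  [9,15): 6 bp
  [15,21): 6 bp
  [21,23): 2 bp
  [23,29): 6 bp
  [29,40): 11 bp
  [40,44): 4 bp
  [44,52): 8 bp
  [52,61): 9 bp
  [61,68): 7 bp
  [68,73): 5 bp
  [73,78): 5 bp
  [78,80): 2 bp
  [80,87): 7 bp
  [87,96): 9 bp
  [96,103): 7 bp
  [103,105): 2 bp
  [105,113): 8 bp
  [113,133): 20 bp
  [133,143): 10 bp
  [143,151): 8 bp
  [151,160): 9 bp
  [160,164): 4 bp
  [164,171): 7 bp
  [171,202): 31 bp
  [202,209): 7 bp
  [209,213): 4 bp
  [213,223): 10 bp
  [223,233): 10 bp
  [233,245): 12 bp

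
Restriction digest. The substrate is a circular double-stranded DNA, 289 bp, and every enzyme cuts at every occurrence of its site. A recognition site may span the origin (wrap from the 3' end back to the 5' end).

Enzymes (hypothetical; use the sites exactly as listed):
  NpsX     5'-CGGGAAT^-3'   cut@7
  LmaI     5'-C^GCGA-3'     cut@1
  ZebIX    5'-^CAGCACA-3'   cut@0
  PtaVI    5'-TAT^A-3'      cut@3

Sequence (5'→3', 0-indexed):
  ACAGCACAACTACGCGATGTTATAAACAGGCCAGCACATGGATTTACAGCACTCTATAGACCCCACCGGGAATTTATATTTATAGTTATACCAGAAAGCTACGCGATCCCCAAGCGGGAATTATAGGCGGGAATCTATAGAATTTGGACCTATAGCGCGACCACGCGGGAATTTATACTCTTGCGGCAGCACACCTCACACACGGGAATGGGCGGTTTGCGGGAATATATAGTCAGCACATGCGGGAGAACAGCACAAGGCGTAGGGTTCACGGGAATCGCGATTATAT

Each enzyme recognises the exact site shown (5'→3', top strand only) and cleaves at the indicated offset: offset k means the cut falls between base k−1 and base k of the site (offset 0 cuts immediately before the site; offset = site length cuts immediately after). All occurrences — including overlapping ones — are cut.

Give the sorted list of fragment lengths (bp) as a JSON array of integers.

[1,1,2,2,2,3,3,3,4,4,4,6,6,8,8,10,10,10,12,13,15,16,16,17,17,19,23,26,28]

Per-enzyme occurrences:
  NpsX CGGGAAT/7: at [66, 114, 127, 165, 202, 219, 271] ⇒ [73, 121, 134, 172, 209, 226, 278]
  LmaI CGCGA/1: at [12, 101, 155, 278] ⇒ [13, 102, 156, 279]
  ZebIX CAGCACA/0: at [1, 31, 186, 233, 250] ⇒ [1, 31, 186, 233, 250]
  PtaVI TATA/3: at [20, 54, 74, 80, 86, 121, 135, 150, 173, 225, 227, 284, 286] ⇒ [0, 23, 57, 77, 83, 89, 124, 138, 153, 176, 228, 230, 287]

All cut coordinates (distinct, sorted): [0, 1, 13, 23, 31, 57, 73, 77, 83, 89, 102, 121, 124, 134, 138, 153, 156, 172, 176, 186, 209, 226, 228, 230, 233, 250, 278, 279, 287]

Fragments:
  0→1: 1 bp
  1→13: 12 bp
  13→23: 10 bp
  23→31: 8 bp
  31→57: 26 bp
  57→73: 16 bp
  73→77: 4 bp
  77→83: 6 bp
  83→89: 6 bp
  89→102: 13 bp
  102→121: 19 bp
  121→124: 3 bp
  124→134: 10 bp
  134→138: 4 bp
  138→153: 15 bp
  153→156: 3 bp
  156→172: 16 bp
  172→176: 4 bp
  176→186: 10 bp
  186→209: 23 bp
  209→226: 17 bp
  226→228: 2 bp
  228→230: 2 bp
  230→233: 3 bp
  233→250: 17 bp
  250→278: 28 bp
  278→279: 1 bp
  279→287: 8 bp
  287→0 (wrap): 289-287+0 = 2 bp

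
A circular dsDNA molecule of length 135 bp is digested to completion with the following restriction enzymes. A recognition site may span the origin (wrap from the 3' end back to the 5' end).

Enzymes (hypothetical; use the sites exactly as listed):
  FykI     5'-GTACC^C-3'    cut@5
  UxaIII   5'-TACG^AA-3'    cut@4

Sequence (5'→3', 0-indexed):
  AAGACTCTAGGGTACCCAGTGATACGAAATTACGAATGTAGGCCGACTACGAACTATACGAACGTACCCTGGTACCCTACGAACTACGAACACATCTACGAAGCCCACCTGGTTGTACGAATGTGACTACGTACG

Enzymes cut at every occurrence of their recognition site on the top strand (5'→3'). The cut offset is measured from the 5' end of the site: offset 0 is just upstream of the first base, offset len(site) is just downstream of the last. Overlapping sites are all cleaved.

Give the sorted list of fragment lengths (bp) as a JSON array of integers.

Scan for sites:
  FykI (GTACCC, off=5): starts [11, 63, 71] → cuts [16, 68, 76]
  UxaIII (TACGAA, off=4): starts [22, 30, 47, 56, 77, 84, 96, 115, 131] → cuts [0, 26, 34, 51, 60, 81, 88, 100, 119]

All cut coordinates (distinct, sorted): [0, 16, 26, 34, 51, 60, 68, 76, 81, 88, 100, 119]

Fragments:
  0→16: 16 bp
  16→26: 10 bp
  26→34: 8 bp
  34→51: 17 bp
  51→60: 9 bp
  60→68: 8 bp
  68→76: 8 bp
  76→81: 5 bp
  81→88: 7 bp
  88→100: 12 bp
  100→119: 19 bp
  119→0 (wrap): 135-119+0 = 16 bp

[5,7,8,8,8,9,10,12,16,16,17,19]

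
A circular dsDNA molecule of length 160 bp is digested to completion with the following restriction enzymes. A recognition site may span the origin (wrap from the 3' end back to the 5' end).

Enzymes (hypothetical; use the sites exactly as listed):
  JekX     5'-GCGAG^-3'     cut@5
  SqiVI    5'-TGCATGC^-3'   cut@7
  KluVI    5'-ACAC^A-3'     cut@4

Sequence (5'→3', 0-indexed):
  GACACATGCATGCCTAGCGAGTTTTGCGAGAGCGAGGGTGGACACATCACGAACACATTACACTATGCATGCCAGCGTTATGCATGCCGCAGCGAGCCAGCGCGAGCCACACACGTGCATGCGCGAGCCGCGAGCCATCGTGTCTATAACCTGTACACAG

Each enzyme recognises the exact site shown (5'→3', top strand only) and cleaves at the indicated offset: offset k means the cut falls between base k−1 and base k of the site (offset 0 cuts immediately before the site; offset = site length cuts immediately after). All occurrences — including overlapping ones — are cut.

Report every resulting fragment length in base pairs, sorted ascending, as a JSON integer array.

Scan for sites:
  JekX (GCGAG, off=5): starts [16, 25, 31, 91, 101, 122, 129] → cuts [21, 30, 36, 96, 106, 127, 134]
  SqiVI (TGCATGC, off=7): starts [6, 65, 80, 115] → cuts [13, 72, 87, 122]
  KluVI (ACACA, off=4): starts [1, 41, 52, 108, 154] → cuts [5, 45, 56, 112, 158]

Pooled cuts: [5, 13, 21, 30, 36, 45, 56, 72, 87, 96, 106, 112, 122, 127, 134, 158]

Fragments:
  5→13: 8 bp
  13→21: 8 bp
  21→30: 9 bp
  30→36: 6 bp
  36→45: 9 bp
  45→56: 11 bp
  56→72: 16 bp
  72→87: 15 bp
  87→96: 9 bp
  96→106: 10 bp
  106→112: 6 bp
  112→122: 10 bp
  122→127: 5 bp
  127→134: 7 bp
  134→158: 24 bp
  158→5 (wrap): 160-158+5 = 7 bp

[5,6,6,7,7,8,8,9,9,9,10,10,11,15,16,24]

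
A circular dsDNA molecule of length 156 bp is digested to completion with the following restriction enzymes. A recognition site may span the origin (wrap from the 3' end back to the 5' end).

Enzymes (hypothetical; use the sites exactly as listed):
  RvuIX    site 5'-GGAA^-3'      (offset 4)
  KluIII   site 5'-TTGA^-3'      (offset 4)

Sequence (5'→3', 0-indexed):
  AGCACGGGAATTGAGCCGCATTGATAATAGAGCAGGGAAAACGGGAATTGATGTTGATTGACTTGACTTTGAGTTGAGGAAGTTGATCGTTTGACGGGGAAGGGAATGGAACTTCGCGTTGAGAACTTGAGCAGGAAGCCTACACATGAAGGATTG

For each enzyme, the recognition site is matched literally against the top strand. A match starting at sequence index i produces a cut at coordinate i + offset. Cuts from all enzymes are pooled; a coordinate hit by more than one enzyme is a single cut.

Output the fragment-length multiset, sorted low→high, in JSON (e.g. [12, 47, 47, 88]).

[4,4,4,4,5,5,5,5,5,6,6,7,7,8,8,8,9,10,11,15,20]

Site scan:
  RvuIX (GGAA, off=4): starts [6, 35, 43, 77, 97, 102, 107, 133] → cuts [10, 39, 47, 81, 101, 106, 111, 137]
  KluIII (TTGA, off=4): starts [10, 20, 47, 53, 57, 62, 68, 73, 82, 90, 118, 126, 153] → cuts [1, 14, 24, 51, 57, 61, 66, 72, 77, 86, 94, 122, 130]

Pooled cuts: [1, 10, 14, 24, 39, 47, 51, 57, 61, 66, 72, 77, 81, 86, 94, 101, 106, 111, 122, 130, 137]

Fragment lengths:
  1→10: 9 bp
  10→14: 4 bp
  14→24: 10 bp
  24→39: 15 bp
  39→47: 8 bp
  47→51: 4 bp
  51→57: 6 bp
  57→61: 4 bp
  61→66: 5 bp
  66→72: 6 bp
  72→77: 5 bp
  77→81: 4 bp
  81→86: 5 bp
  86→94: 8 bp
  94→101: 7 bp
  101→106: 5 bp
  106→111: 5 bp
  111→122: 11 bp
  122→130: 8 bp
  130→137: 7 bp
  137→1 (wrap): 156-137+1 = 20 bp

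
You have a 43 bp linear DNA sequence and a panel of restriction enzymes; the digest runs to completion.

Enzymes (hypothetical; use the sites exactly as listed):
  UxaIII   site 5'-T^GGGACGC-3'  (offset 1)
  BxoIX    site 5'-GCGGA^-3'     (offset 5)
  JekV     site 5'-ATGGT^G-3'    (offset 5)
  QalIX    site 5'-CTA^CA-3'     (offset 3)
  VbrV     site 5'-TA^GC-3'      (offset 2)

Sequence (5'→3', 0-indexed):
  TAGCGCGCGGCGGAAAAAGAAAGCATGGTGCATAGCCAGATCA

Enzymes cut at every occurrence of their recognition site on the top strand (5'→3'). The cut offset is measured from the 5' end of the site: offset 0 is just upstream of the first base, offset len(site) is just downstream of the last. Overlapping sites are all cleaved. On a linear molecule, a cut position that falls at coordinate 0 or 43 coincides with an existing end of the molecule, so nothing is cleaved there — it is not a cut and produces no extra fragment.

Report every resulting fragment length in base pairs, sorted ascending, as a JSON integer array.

[2,5,9,12,15]

Site scan:
  UxaIII (TGGGACGC, off=1): no sites
  BxoIX (GCGGA, off=5): starts [9] → cuts [14]
  JekV (ATGGTG, off=5): starts [24] → cuts [29]
  QalIX (CTACA, off=3): no sites
  VbrV (TAGC, off=2): starts [0, 32] → cuts [2, 34]

Pooled cuts: [2, 14, 29, 34]

Fragments:
  [0,2): 2 bp
  [2,14): 12 bp
  [14,29): 15 bp
  [29,34): 5 bp
  [34,43): 9 bp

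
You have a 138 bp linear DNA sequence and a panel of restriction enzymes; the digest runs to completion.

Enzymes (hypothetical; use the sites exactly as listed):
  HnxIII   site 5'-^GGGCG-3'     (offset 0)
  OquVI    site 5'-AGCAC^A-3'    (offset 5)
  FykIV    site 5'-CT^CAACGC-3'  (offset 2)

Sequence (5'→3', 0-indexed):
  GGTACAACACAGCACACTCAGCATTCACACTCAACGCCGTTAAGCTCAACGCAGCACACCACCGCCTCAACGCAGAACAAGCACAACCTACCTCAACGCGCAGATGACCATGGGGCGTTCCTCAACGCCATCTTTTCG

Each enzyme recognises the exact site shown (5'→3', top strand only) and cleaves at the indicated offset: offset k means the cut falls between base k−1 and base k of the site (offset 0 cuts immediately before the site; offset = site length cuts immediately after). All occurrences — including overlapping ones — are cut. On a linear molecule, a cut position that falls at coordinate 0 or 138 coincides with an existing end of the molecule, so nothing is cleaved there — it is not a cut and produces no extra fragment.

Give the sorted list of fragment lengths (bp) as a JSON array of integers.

[9,10,10,11,15,15,16,16,17,19]

Per-enzyme occurrences:
  HnxIII GGGCG/0: at [112] ⇒ [112]
  OquVI AGCACA/5: at [10, 52, 79] ⇒ [15, 57, 84]
  FykIV CTCAACGC/2: at [29, 44, 65, 91, 120] ⇒ [31, 46, 67, 93, 122]

Pooled cuts: [15, 31, 46, 57, 67, 84, 93, 112, 122]

Fragments:
  [0,15): 15 bp
  [15,31): 16 bp
  [31,46): 15 bp
  [46,57): 11 bp
  [57,67): 10 bp
  [67,84): 17 bp
  [84,93): 9 bp
  [93,112): 19 bp
  [112,122): 10 bp
  [122,138): 16 bp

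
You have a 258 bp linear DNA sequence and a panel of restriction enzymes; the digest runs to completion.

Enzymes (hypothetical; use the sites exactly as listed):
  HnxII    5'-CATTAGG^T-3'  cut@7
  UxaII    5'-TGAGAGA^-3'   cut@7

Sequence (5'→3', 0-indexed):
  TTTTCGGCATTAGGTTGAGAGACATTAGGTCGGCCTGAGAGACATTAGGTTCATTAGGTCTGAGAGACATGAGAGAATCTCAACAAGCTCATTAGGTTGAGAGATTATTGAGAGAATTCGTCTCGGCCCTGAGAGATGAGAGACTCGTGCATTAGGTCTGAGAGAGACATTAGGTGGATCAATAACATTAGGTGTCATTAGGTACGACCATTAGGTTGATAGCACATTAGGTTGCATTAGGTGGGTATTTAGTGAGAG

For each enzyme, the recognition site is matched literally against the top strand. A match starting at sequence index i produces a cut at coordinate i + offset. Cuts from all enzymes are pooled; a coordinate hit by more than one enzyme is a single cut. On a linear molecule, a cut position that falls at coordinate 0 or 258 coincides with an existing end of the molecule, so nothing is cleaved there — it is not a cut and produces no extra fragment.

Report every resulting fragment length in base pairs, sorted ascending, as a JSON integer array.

[7,7,7,8,8,9,9,9,9,9,10,10,11,13,13,13,14,16,17,18,20,21]

Per-enzyme occurrences:
  HnxII (CATTAGGT, off=7): starts [7, 22, 42, 51, 89, 149, 167, 185, 195, 208, 224, 234] → cuts [14, 29, 49, 58, 96, 156, 174, 192, 202, 215, 231, 241]
  UxaII (TGAGAGA, off=7): starts [15, 35, 60, 69, 97, 108, 129, 136, 158] → cuts [22, 42, 67, 76, 104, 115, 136, 143, 165]

All cut coordinates (distinct, sorted): [14, 22, 29, 42, 49, 58, 67, 76, 96, 104, 115, 136, 143, 156, 165, 174, 192, 202, 215, 231, 241]

Fragment lengths:
  [0,14): 14 bp
  [14,22): 8 bp
  [22,29): 7 bp
  [29,42): 13 bp
  [42,49): 7 bp
  [49,58): 9 bp
  [58,67): 9 bp
  [67,76): 9 bp
  [76,96): 20 bp
  [96,104): 8 bp
  [104,115): 11 bp
  [115,136): 21 bp
  [136,143): 7 bp
  [143,156): 13 bp
  [156,165): 9 bp
  [165,174): 9 bp
  [174,192): 18 bp
  [192,202): 10 bp
  [202,215): 13 bp
  [215,231): 16 bp
  [231,241): 10 bp
  [241,258): 17 bp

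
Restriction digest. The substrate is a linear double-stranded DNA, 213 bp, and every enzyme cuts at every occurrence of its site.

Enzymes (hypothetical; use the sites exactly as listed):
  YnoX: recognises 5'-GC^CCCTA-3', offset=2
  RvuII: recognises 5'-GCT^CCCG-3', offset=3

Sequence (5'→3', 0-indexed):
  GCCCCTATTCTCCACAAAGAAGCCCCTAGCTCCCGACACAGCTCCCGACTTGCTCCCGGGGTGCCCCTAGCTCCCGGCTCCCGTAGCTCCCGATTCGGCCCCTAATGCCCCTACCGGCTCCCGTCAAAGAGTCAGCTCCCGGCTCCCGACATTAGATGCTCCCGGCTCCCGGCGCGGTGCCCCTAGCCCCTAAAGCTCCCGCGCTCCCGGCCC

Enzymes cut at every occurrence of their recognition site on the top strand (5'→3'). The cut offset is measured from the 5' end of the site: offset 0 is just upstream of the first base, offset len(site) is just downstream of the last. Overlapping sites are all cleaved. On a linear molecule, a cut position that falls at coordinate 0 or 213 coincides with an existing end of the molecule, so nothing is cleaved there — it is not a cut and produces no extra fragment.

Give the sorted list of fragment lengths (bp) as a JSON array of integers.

[2,7,7,7,7,8,8,8,8,9,9,10,10,11,11,11,12,13,16,18,21]

Scan for sites:
  YnoX (GCCCCTA, off=2): starts [0, 21, 62, 97, 106, 178, 185] → cuts [2, 23, 64, 99, 108, 180, 187]
  RvuII (GCTCCCG, off=3): starts [28, 40, 51, 69, 76, 85, 116, 134, 141, 157, 164, 194, 202] → cuts [31, 43, 54, 72, 79, 88, 119, 137, 144, 160, 167, 197, 205]

All cut coordinates (distinct, sorted): [2, 23, 31, 43, 54, 64, 72, 79, 88, 99, 108, 119, 137, 144, 160, 167, 180, 187, 197, 205]

Fragment lengths:
  [0,2): 2 bp
  [2,23): 21 bp
  [23,31): 8 bp
  [31,43): 12 bp
  [43,54): 11 bp
  [54,64): 10 bp
  [64,72): 8 bp
  [72,79): 7 bp
  [79,88): 9 bp
  [88,99): 11 bp
  [99,108): 9 bp
  [108,119): 11 bp
  [119,137): 18 bp
  [137,144): 7 bp
  [144,160): 16 bp
  [160,167): 7 bp
  [167,180): 13 bp
  [180,187): 7 bp
  [187,197): 10 bp
  [197,205): 8 bp
  [205,213): 8 bp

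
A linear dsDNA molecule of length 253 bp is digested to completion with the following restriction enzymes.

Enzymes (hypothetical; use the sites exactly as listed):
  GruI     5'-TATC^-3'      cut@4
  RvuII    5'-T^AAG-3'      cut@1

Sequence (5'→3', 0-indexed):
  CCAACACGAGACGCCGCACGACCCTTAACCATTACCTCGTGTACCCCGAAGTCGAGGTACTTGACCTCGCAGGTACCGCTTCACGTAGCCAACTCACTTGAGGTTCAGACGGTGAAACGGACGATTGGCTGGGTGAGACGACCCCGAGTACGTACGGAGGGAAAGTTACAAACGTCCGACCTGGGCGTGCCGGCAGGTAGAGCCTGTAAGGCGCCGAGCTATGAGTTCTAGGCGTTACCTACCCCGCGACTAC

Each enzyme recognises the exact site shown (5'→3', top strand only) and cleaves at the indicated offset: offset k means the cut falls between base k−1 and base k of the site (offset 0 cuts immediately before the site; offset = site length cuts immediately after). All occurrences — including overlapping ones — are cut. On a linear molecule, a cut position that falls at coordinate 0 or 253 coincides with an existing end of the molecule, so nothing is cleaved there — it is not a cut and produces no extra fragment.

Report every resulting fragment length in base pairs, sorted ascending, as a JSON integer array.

[46,207]

Scan for sites:
  GruI (TATC, off=4): no sites
  RvuII TAAG/1: at [206] ⇒ [207]

All cut coordinates (distinct, sorted): [207]

Fragment lengths:
  [0,207): 207 bp
  [207,253): 46 bp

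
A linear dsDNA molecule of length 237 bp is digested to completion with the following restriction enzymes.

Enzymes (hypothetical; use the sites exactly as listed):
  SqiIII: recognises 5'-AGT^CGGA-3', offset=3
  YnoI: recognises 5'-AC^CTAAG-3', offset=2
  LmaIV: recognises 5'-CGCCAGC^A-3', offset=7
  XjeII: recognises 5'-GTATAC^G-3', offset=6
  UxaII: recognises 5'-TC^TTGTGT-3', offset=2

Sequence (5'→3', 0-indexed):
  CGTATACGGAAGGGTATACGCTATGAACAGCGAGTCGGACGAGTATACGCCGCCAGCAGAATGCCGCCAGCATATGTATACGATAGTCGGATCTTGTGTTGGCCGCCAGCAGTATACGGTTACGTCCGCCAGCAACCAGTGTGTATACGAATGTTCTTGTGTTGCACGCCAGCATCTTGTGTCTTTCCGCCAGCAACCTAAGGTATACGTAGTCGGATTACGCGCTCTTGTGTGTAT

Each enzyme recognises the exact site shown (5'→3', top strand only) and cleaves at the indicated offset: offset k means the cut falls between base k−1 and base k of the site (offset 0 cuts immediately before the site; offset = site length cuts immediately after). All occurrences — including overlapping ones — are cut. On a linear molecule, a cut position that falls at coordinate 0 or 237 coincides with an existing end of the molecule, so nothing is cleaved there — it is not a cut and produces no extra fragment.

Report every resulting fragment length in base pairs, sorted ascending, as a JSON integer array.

Per-enzyme occurrences:
  SqiIII (AGTCGGA, off=3): starts [32, 84, 210] → cuts [35, 87, 213]
  YnoI (ACCTAAG, off=2): starts [195] → cuts [197]
  LmaIV (CGCCAGCA, off=7): starts [50, 64, 103, 126, 166, 187] → cuts [57, 71, 110, 133, 173, 194]
  XjeII (GTATACG, off=6): starts [1, 13, 42, 75, 111, 142, 202] → cuts [7, 19, 48, 81, 117, 148, 208]
  UxaII (TCTTGTGT, off=2): starts [91, 154, 174, 225] → cuts [93, 156, 176, 227]

Pooled cuts: [7, 19, 35, 48, 57, 71, 81, 87, 93, 110, 117, 133, 148, 156, 173, 176, 194, 197, 208, 213, 227]

Fragment lengths:
  [0,7): 7 bp
  [7,19): 12 bp
  [19,35): 16 bp
  [35,48): 13 bp
  [48,57): 9 bp
  [57,71): 14 bp
  [71,81): 10 bp
  [81,87): 6 bp
  [87,93): 6 bp
  [93,110): 17 bp
  [110,117): 7 bp
  [117,133): 16 bp
  [133,148): 15 bp
  [148,156): 8 bp
  [156,173): 17 bp
  [173,176): 3 bp
  [176,194): 18 bp
  [194,197): 3 bp
  [197,208): 11 bp
  [208,213): 5 bp
  [213,227): 14 bp
  [227,237): 10 bp

[3,3,5,6,6,7,7,8,9,10,10,11,12,13,14,14,15,16,16,17,17,18]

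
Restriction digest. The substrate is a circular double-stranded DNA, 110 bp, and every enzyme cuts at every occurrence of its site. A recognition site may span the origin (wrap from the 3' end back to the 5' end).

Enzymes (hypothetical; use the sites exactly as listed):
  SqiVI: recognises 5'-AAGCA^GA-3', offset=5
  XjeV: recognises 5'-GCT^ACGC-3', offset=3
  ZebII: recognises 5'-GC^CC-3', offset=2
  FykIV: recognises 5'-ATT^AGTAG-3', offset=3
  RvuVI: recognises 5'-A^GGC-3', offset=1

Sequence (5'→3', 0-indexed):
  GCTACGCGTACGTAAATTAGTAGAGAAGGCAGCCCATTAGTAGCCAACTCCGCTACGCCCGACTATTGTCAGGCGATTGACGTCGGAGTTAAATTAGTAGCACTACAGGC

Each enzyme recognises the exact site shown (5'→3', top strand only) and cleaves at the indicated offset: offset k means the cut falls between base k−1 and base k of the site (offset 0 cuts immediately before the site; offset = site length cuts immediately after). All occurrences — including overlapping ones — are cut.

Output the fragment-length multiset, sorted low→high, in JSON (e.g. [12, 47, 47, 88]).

[4,5,6,6,9,12,13,15,16,24]

Site scan:
  SqiVI (AAGCAGA, off=5): no sites
  XjeV (GCTACGC, off=3): starts [0, 51] → cuts [3, 54]
  ZebII (GCCC, off=2): starts [31, 56] → cuts [33, 58]
  FykIV (ATTAGTAG, off=3): starts [15, 35, 92] → cuts [18, 38, 95]
  RvuVI (AGGC, off=1): starts [26, 70, 106] → cuts [27, 71, 107]

Pooled cuts: [3, 18, 27, 33, 38, 54, 58, 71, 95, 107]

Fragments:
  3→18: 15 bp
  18→27: 9 bp
  27→33: 6 bp
  33→38: 5 bp
  38→54: 16 bp
  54→58: 4 bp
  58→71: 13 bp
  71→95: 24 bp
  95→107: 12 bp
  107→3 (wrap): 110-107+3 = 6 bp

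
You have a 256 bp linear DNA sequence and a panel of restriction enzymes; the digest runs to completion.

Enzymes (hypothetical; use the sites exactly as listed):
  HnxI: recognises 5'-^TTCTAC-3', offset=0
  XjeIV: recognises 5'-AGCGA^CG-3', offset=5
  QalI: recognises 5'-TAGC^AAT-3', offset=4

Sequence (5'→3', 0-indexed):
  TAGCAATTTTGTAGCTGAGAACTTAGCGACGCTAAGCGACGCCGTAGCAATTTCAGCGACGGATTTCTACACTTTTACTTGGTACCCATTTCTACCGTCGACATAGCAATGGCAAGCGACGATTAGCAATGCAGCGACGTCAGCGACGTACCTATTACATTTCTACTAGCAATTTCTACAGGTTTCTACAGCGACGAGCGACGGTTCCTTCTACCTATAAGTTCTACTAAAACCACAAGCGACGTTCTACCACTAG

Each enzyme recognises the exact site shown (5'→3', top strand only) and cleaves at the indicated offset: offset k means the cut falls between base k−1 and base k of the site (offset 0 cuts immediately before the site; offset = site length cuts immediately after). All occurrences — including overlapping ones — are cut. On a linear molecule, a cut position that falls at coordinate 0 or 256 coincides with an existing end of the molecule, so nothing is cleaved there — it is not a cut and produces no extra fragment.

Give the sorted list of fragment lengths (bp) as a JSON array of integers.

Per-enzyme occurrences:
  HnxI (TTCTAC, off=0): starts [64, 89, 160, 173, 183, 208, 221, 244] → cuts [64, 89, 160, 173, 183, 208, 221, 244]
  XjeIV (AGCGACG, off=5): starts [24, 34, 54, 114, 132, 141, 189, 196, 237] → cuts [29, 39, 59, 119, 137, 146, 194, 201, 242]
  QalI (TAGCAAT, off=4): starts [0, 44, 103, 123, 166] → cuts [4, 48, 107, 127, 170]

Pooled cuts: [4, 29, 39, 48, 59, 64, 89, 107, 119, 127, 137, 146, 160, 170, 173, 183, 194, 201, 208, 221, 242, 244]

Fragments:
  [0,4): 4 bp
  [4,29): 25 bp
  [29,39): 10 bp
  [39,48): 9 bp
  [48,59): 11 bp
  [59,64): 5 bp
  [64,89): 25 bp
  [89,107): 18 bp
  [107,119): 12 bp
  [119,127): 8 bp
  [127,137): 10 bp
  [137,146): 9 bp
  [146,160): 14 bp
  [160,170): 10 bp
  [170,173): 3 bp
  [173,183): 10 bp
  [183,194): 11 bp
  [194,201): 7 bp
  [201,208): 7 bp
  [208,221): 13 bp
  [221,242): 21 bp
  [242,244): 2 bp
  [244,256): 12 bp

[2,3,4,5,7,7,8,9,9,10,10,10,10,11,11,12,12,13,14,18,21,25,25]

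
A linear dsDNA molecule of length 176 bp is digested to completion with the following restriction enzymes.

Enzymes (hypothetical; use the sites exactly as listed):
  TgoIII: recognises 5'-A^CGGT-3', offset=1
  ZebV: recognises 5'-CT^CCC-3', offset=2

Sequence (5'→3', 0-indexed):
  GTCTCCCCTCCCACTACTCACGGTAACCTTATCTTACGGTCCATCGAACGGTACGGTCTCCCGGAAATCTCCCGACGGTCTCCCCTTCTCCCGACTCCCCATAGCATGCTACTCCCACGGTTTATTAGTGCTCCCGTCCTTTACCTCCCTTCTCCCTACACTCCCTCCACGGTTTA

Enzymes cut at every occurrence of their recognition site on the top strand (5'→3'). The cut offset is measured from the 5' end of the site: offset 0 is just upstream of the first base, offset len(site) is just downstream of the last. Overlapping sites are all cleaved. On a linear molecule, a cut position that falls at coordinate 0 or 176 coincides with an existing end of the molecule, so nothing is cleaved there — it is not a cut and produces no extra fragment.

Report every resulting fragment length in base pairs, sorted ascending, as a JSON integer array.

[4,4,5,5,5,6,6,7,7,7,7,8,9,11,11,12,14,15,16,17]

Site scan:
  TgoIII ACGGT/1: at [19, 35, 47, 52, 74, 116, 168] ⇒ [20, 36, 48, 53, 75, 117, 169]
  ZebV CTCCC/2: at [2, 7, 57, 68, 79, 87, 94, 111, 130, 144, 151, 160] ⇒ [4, 9, 59, 70, 81, 89, 96, 113, 132, 146, 153, 162]

All cut coordinates (distinct, sorted): [4, 9, 20, 36, 48, 53, 59, 70, 75, 81, 89, 96, 113, 117, 132, 146, 153, 162, 169]

Fragments:
  [0,4): 4 bp
  [4,9): 5 bp
  [9,20): 11 bp
  [20,36): 16 bp
  [36,48): 12 bp
  [48,53): 5 bp
  [53,59): 6 bp
  [59,70): 11 bp
  [70,75): 5 bp
  [75,81): 6 bp
  [81,89): 8 bp
  [89,96): 7 bp
  [96,113): 17 bp
  [113,117): 4 bp
  [117,132): 15 bp
  [132,146): 14 bp
  [146,153): 7 bp
  [153,162): 9 bp
  [162,169): 7 bp
  [169,176): 7 bp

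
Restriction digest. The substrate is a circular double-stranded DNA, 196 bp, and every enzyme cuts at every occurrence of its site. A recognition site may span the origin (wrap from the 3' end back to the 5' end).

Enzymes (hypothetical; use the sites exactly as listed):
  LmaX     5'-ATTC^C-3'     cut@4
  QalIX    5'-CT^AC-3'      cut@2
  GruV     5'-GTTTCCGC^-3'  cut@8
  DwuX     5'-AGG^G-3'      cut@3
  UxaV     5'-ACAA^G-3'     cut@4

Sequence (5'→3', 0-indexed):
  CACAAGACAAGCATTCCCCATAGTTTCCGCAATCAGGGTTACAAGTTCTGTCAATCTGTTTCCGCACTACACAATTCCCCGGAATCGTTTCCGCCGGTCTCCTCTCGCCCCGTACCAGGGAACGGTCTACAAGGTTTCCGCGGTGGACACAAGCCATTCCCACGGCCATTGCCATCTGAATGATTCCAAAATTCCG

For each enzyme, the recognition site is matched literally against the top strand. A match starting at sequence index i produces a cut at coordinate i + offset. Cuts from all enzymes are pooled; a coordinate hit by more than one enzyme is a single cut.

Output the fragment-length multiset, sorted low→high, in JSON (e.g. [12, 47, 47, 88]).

[3,4,5,6,7,7,7,7,8,9,9,9,11,14,17,21,25,27]

Scan for sites:
  LmaX (ATTCC, off=4): starts [12, 73, 155, 182, 190] → cuts [16, 77, 159, 186, 194]
  QalIX (CTAC, off=2): starts [66, 126] → cuts [68, 128]
  GruV (GTTTCCGC, off=8): starts [22, 57, 86, 133] → cuts [30, 65, 94, 141]
  DwuX (AGGG, off=3): starts [34, 116] → cuts [37, 119]
  UxaV (ACAAG, off=4): starts [1, 6, 40, 128, 148] → cuts [5, 10, 44, 132, 152]

Pooled cuts: [5, 10, 16, 30, 37, 44, 65, 68, 77, 94, 119, 128, 132, 141, 152, 159, 186, 194]

Fragment lengths:
  5→10: 5 bp
  10→16: 6 bp
  16→30: 14 bp
  30→37: 7 bp
  37→44: 7 bp
  44→65: 21 bp
  65→68: 3 bp
  68→77: 9 bp
  77→94: 17 bp
  94→119: 25 bp
  119→128: 9 bp
  128→132: 4 bp
  132→141: 9 bp
  141→152: 11 bp
  152→159: 7 bp
  159→186: 27 bp
  186→194: 8 bp
  194→5 (wrap): 196-194+5 = 7 bp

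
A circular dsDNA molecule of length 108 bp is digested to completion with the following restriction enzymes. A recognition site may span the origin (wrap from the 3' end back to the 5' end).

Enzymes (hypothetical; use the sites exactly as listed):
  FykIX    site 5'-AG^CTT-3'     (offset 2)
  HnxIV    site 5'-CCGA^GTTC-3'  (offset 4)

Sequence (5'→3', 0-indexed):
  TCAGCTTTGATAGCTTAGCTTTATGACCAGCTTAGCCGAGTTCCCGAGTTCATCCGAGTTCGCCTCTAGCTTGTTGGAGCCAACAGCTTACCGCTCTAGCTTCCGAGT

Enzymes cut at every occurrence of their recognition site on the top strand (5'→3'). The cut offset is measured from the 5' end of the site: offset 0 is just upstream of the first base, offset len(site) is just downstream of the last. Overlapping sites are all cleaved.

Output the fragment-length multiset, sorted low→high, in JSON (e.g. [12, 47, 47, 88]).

Per-enzyme occurrences:
  FykIX AGCTT/2: at [2, 11, 16, 28, 67, 84, 97] ⇒ [4, 13, 18, 30, 69, 86, 99]
  HnxIV CCGAGTTC/4: at [35, 43, 53, 102] ⇒ [39, 47, 57, 106]

Pooled cuts: [4, 13, 18, 30, 39, 47, 57, 69, 86, 99, 106]

Fragment lengths:
  4→13: 9 bp
  13→18: 5 bp
  18→30: 12 bp
  30→39: 9 bp
  39→47: 8 bp
  47→57: 10 bp
  57→69: 12 bp
  69→86: 17 bp
  86→99: 13 bp
  99→106: 7 bp
  106→4 (wrap): 108-106+4 = 6 bp

[5,6,7,8,9,9,10,12,12,13,17]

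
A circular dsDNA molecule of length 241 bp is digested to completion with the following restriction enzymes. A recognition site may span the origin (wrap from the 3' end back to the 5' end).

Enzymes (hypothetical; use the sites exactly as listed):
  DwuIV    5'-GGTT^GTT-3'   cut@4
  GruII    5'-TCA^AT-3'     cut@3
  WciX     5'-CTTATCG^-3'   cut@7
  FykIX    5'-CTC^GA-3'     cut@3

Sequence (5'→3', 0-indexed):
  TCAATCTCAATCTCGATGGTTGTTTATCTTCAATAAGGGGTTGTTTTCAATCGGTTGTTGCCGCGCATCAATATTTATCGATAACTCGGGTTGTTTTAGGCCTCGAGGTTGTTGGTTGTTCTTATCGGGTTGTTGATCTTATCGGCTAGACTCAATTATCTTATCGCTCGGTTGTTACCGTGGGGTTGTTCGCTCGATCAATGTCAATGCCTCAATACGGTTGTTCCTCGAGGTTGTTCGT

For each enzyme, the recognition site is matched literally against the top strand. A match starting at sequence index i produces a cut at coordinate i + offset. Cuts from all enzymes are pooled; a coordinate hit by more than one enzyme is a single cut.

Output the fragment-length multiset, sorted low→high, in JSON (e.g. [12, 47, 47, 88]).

Per-enzyme occurrences:
  DwuIV GGTTGTT/4: at [17, 38, 52, 88, 106, 113, 127, 169, 183, 218, 231] ⇒ [21, 42, 56, 92, 110, 117, 131, 173, 187, 222, 235]
  GruII TCAAT/3: at [0, 6, 29, 46, 67, 151, 197, 203, 211] ⇒ [3, 9, 32, 49, 70, 154, 200, 206, 214]
  WciX CTTATCG/7: at [120, 137, 159] ⇒ [127, 144, 166]
  FykIX CTCGA/3: at [11, 101, 192, 226] ⇒ [14, 104, 195, 229]

Pooled cuts: [3, 9, 14, 21, 32, 42, 49, 56, 70, 92, 104, 110, 117, 127, 131, 144, 154, 166, 173, 187, 195, 200, 206, 214, 222, 229, 235]

Fragment lengths:
  3→9: 6 bp
  9→14: 5 bp
  14→21: 7 bp
  21→32: 11 bp
  32→42: 10 bp
  42→49: 7 bp
  49→56: 7 bp
  56→70: 14 bp
  70→92: 22 bp
  92→104: 12 bp
  104→110: 6 bp
  110→117: 7 bp
  117→127: 10 bp
  127→131: 4 bp
  131→144: 13 bp
  144→154: 10 bp
  154→166: 12 bp
  166→173: 7 bp
  173→187: 14 bp
  187→195: 8 bp
  195→200: 5 bp
  200→206: 6 bp
  206→214: 8 bp
  214→222: 8 bp
  222→229: 7 bp
  229→235: 6 bp
  235→3 (wrap): 241-235+3 = 9 bp

[4,5,5,6,6,6,6,7,7,7,7,7,7,8,8,8,9,10,10,10,11,12,12,13,14,14,22]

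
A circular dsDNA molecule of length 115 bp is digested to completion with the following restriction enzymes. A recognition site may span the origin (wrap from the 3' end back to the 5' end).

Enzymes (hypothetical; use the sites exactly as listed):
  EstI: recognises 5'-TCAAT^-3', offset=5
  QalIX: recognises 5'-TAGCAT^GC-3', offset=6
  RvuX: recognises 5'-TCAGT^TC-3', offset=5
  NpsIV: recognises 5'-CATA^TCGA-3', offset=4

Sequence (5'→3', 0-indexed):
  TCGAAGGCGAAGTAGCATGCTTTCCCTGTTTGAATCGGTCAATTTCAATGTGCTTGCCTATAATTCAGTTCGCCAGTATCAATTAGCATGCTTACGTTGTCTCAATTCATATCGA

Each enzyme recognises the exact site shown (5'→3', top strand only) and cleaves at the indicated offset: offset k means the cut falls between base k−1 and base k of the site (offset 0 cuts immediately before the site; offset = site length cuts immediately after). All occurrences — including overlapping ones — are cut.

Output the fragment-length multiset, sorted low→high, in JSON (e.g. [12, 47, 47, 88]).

[5,6,6,14,17,20,22,25]

Site scan:
  EstI TCAAT/5: at [38, 44, 78, 101] ⇒ [43, 49, 83, 106]
  QalIX TAGCATGC/6: at [12, 83] ⇒ [18, 89]
  RvuX TCAGTTC/5: at [64] ⇒ [69]
  NpsIV CATATCGA/4: at [107] ⇒ [111]

All cut coordinates (distinct, sorted): [18, 43, 49, 69, 83, 89, 106, 111]

Fragments:
  18→43: 25 bp
  43→49: 6 bp
  49→69: 20 bp
  69→83: 14 bp
  83→89: 6 bp
  89→106: 17 bp
  106→111: 5 bp
  111→18 (wrap): 115-111+18 = 22 bp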